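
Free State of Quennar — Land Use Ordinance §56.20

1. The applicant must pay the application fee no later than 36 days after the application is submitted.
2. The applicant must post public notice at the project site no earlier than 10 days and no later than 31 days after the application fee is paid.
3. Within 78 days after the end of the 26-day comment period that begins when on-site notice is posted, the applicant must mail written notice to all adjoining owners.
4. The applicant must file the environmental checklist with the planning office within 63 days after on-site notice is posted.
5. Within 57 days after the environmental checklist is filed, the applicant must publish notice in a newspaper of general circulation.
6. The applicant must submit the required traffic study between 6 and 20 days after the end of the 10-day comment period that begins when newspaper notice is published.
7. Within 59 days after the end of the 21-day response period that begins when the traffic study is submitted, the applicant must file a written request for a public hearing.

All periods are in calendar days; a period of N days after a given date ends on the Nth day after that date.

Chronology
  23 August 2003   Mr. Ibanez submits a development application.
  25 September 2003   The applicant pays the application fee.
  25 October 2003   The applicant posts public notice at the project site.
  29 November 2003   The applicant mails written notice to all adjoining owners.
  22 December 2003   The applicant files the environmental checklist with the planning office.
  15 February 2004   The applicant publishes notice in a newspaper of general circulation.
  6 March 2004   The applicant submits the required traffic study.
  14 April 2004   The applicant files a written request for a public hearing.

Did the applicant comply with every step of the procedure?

Yes

(1) due by 23 August 2003 + 36 days = 28 September 2003; 25 September 2003 is within that limit.
(2) the permitted window runs from 25 September 2003 + 10 = 5 October 2003 to 25 September 2003 + 31 = 26 October 2003; 25 October 2003 falls inside that range.
(3) due by 20 November 2003 + 78 days = 6 February 2004; 29 November 2003 is within that limit.
(4) due by 25 October 2003 + 63 days = 27 December 2003; 22 December 2003 is within that limit.
(5) due by 22 December 2003 + 57 days = 17 February 2004; 15 February 2004 is within that limit.
(6) the permitted window runs from 25 February 2004 + 6 = 2 March 2004 to 25 February 2004 + 20 = 16 March 2004; done 6 March 2004, which is between those dates.
(7) due by 27 March 2004 + 59 days = 25 May 2004; completed 14 April 2004, before the deadline.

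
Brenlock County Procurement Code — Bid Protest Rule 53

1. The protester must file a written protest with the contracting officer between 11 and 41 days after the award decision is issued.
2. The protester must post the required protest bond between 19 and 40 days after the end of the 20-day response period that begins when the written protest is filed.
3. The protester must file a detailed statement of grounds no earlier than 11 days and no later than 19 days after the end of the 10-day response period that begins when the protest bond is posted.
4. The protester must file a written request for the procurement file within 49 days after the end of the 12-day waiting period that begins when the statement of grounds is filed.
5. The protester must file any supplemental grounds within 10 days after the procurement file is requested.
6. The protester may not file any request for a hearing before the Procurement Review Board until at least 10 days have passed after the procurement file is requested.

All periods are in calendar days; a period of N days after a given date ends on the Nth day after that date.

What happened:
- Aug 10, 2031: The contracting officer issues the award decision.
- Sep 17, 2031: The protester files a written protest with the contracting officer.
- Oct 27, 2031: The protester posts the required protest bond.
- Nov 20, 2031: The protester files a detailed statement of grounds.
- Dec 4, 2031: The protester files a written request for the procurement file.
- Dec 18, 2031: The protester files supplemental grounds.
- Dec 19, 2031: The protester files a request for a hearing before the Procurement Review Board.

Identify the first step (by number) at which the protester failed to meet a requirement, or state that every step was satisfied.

Step 5

(1) the permitted window runs from Aug 10, 2031 + 11 = Aug 21, 2031 to Aug 10, 2031 + 41 = Sep 20, 2031; Sep 17, 2031 falls inside that range.
(2) the permitted window runs from Oct 7, 2031 + 19 = Oct 26, 2031 to Oct 7, 2031 + 40 = Nov 16, 2031; Oct 27, 2031 falls inside that range.
(3) the permitted window runs from Nov 6, 2031 + 11 = Nov 17, 2031 to Nov 6, 2031 + 19 = Nov 25, 2031; Nov 20, 2031 falls inside that range.
(4) due by Dec 2, 2031 + 49 days = Jan 20, 2032; Dec 4, 2031 is within that limit.
(5) due by Dec 4, 2031 + 10 days = Dec 14, 2031; not done until Dec 18, 2031, 4 days after the deadline.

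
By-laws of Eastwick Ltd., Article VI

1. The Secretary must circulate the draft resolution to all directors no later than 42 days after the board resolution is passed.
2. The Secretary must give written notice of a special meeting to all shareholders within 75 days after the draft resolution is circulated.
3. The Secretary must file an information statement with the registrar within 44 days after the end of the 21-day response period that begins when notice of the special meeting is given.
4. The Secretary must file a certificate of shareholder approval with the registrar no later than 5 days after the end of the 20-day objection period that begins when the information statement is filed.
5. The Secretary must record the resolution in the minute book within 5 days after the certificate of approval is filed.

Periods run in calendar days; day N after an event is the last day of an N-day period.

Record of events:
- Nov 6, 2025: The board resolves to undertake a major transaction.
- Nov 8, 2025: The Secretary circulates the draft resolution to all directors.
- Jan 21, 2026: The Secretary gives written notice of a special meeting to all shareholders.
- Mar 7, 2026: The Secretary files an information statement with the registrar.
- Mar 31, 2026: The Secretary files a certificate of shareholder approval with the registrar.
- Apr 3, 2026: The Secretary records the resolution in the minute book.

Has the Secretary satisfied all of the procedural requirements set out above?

Yes

Step 1: 42 days after Nov 6, 2025 (when the board resolution is passed) is Dec 18, 2025; completed Nov 8, 2025, before the deadline.
Step 2: 75 days after Nov 8, 2025 (when the draft resolution is circulated) is Jan 22, 2026; Jan 21, 2026 is within that limit.
Step 3: 44 days after Feb 11, 2026 (end of the 21-day response period, which began when notice of the special meeting is given on Jan 21, 2026) is Mar 27, 2026; Mar 7, 2026 is within that limit.
Step 4: 5 days after Mar 27, 2026 (end of the 20-day objection period, which began when the information statement is filed on Mar 7, 2026) is Apr 1, 2026; completed Mar 31, 2026, before the deadline.
Step 5: 5 days after Mar 31, 2026 (when the certificate of approval is filed) is Apr 5, 2026; done Apr 3, 2026 — timely.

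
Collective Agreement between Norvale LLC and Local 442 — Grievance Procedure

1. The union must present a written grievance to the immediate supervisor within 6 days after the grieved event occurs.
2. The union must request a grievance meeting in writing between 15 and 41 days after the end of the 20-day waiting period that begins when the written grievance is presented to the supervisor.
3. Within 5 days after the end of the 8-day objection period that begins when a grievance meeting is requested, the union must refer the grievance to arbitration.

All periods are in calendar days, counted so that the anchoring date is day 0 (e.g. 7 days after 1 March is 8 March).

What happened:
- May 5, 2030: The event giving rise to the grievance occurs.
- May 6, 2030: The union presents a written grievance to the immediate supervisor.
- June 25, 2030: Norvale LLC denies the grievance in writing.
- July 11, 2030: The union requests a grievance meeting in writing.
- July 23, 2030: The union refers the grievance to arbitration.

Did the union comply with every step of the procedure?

No

(1) due by May 5, 2030 + 6 days = May 11, 2030; done May 6, 2030 — timely.
(2) the permitted window runs from May 26, 2030 + 15 = June 10, 2030 to May 26, 2030 + 41 = July 6, 2030; July 11, 2030 is 5 days past the end of the window.
The procedure was therefore not followed at step 2.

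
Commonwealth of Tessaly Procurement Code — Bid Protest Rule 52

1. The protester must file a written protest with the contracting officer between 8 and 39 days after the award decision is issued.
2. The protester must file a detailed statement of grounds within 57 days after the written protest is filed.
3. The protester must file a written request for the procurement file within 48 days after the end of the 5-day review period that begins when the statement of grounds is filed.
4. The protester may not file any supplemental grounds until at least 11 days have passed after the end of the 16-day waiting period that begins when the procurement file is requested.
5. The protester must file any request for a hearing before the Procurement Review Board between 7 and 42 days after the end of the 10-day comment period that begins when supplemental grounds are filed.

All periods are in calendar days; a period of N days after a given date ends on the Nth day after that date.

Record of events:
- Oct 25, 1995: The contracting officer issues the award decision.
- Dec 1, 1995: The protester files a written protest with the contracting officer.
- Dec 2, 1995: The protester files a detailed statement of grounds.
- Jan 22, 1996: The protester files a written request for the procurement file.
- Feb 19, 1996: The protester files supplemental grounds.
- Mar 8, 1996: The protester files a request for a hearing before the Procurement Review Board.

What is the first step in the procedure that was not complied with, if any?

(1) the permitted window runs from Oct 25, 1995 + 8 = Nov 2, 1995 to Oct 25, 1995 + 39 = Dec 3, 1995; Dec 1, 1995 falls inside that range.
(2) due by Dec 1, 1995 + 57 days = Jan 27, 1996; completed Dec 2, 1995, before the deadline.
(3) due by Dec 7, 1995 + 48 days = Jan 24, 1996; done Jan 22, 1996 — timely.
(4) permitted from Feb 7, 1996 + 11 days = Feb 18, 1996 onward; done Feb 19, 1996, after the minimum wait.
(5) the permitted window runs from Feb 29, 1996 + 7 = Mar 7, 1996 to Feb 29, 1996 + 42 = Apr 11, 1996; done Mar 8, 1996, which is between those dates.

None — every step was satisfied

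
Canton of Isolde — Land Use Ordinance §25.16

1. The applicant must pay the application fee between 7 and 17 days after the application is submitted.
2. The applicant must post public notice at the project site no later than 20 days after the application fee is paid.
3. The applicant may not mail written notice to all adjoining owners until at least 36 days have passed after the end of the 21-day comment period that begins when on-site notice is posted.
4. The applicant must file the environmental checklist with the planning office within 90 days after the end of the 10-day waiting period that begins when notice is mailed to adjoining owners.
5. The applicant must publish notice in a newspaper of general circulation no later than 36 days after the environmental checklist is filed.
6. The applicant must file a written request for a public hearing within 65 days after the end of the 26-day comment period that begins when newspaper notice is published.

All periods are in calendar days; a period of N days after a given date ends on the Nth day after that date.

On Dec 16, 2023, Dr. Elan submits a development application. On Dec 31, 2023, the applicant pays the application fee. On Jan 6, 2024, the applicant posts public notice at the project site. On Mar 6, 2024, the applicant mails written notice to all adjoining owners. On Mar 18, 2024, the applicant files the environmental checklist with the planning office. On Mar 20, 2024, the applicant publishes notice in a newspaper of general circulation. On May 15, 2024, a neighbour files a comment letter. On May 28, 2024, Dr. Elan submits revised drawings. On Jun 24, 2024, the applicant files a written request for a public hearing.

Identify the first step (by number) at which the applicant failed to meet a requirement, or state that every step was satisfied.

(1) the permitted window runs from Dec 16, 2023 + 7 = Dec 23, 2023 to Dec 16, 2023 + 17 = Jan 2, 2024; done Dec 31, 2023 — within the window.
(2) due by Dec 31, 2023 + 20 days = Jan 20, 2024; completed Jan 6, 2024, before the deadline.
(3) permitted from Jan 27, 2024 + 36 days = Mar 3, 2024 onward; done Mar 6, 2024 — permitted.
(4) due by Mar 16, 2024 + 90 days = Jun 14, 2024; done Mar 18, 2024 — timely.
(5) due by Mar 18, 2024 + 36 days = Apr 23, 2024; completed Mar 20, 2024, before the deadline.
(6) due by Apr 15, 2024 + 65 days = Jun 19, 2024; done Jun 24, 2024 — 5 days late.

Step 6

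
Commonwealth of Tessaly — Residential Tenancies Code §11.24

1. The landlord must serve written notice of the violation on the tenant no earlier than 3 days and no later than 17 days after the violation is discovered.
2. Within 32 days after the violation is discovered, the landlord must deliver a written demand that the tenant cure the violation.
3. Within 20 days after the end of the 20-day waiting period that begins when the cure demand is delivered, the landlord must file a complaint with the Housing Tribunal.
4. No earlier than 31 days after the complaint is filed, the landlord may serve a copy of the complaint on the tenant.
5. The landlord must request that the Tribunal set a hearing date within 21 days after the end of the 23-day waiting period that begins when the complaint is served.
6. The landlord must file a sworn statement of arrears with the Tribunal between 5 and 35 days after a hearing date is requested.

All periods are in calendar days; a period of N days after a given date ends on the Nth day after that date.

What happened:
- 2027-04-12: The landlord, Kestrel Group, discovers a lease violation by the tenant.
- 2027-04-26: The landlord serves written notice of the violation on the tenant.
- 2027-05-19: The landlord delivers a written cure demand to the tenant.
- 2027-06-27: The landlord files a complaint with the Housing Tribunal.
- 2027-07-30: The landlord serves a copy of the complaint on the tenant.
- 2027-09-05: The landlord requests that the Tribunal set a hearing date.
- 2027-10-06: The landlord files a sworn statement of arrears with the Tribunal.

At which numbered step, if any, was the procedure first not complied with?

Step 2

(1) the permitted window runs from 2027-04-12 + 3 = 2027-04-15 to 2027-04-12 + 17 = 2027-04-29; done 2027-04-26, which is between those dates.
(2) due by 2027-04-12 + 32 days = 2027-05-14; 2027-05-19 misses that deadline by 5 days.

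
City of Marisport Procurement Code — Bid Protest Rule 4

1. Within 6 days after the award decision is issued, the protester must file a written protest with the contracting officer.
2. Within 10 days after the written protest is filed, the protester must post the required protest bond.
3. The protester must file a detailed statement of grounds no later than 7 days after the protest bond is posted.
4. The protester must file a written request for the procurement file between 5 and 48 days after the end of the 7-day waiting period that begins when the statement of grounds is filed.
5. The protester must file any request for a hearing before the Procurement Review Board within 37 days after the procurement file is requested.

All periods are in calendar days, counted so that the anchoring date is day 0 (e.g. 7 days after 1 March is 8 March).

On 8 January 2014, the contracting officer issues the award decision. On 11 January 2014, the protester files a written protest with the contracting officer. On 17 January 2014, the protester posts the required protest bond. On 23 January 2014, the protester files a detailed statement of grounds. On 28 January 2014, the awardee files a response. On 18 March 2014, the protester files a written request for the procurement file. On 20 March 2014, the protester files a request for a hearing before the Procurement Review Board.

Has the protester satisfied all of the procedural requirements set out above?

Step 1: 6 days after 8 January 2014 (when the award decision is issued) is 14 January 2014; done 11 January 2014 — timely.
Step 2: 10 days after 11 January 2014 (when the written protest is filed) is 21 January 2014; done 17 January 2014 — timely.
Step 3: 7 days after 17 January 2014 (when the protest bond is posted) is 24 January 2014; completed 23 January 2014, before the deadline.
Step 4: the window is 5–48 days after 30 January 2014 (end of the 7-day waiting period, which began when the statement of grounds is filed on 23 January 2014), so 4 February 2014 through 19 March 2014; 18 March 2014 falls inside that range.
Step 5: 37 days after 18 March 2014 (when the procurement file is requested) is 24 April 2014; completed 20 March 2014, before the deadline.

Yes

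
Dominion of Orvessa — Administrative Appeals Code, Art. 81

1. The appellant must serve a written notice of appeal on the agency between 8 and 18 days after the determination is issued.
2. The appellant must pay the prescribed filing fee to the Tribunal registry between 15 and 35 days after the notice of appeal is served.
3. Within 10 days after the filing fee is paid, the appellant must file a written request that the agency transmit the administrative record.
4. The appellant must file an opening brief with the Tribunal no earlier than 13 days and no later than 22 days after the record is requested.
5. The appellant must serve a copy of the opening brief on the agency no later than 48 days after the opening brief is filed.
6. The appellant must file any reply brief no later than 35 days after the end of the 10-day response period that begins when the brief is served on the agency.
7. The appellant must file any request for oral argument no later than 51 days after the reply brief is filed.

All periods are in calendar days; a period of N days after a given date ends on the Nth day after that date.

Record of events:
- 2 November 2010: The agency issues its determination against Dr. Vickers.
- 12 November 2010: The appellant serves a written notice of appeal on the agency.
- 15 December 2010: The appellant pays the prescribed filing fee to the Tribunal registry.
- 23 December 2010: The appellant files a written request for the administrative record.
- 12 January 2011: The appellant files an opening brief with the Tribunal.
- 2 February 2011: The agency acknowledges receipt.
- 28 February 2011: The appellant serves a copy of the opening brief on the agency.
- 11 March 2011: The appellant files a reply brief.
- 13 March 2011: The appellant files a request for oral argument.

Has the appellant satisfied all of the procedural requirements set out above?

Yes

(1) the permitted window runs from 2 November 2010 + 8 = 10 November 2010 to 2 November 2010 + 18 = 20 November 2010; done 12 November 2010 — within the window.
(2) the permitted window runs from 12 November 2010 + 15 = 27 November 2010 to 12 November 2010 + 35 = 17 December 2010; done 15 December 2010 — within the window.
(3) due by 15 December 2010 + 10 days = 25 December 2010; 23 December 2010 is within that limit.
(4) the permitted window runs from 23 December 2010 + 13 = 5 January 2011 to 23 December 2010 + 22 = 14 January 2011; 12 January 2011 falls inside that range.
(5) due by 12 January 2011 + 48 days = 1 March 2011; completed 28 February 2011, before the deadline.
(6) due by 10 March 2011 + 35 days = 14 April 2011; done 11 March 2011 — timely.
(7) due by 11 March 2011 + 51 days = 1 May 2011; done 13 March 2011 — timely.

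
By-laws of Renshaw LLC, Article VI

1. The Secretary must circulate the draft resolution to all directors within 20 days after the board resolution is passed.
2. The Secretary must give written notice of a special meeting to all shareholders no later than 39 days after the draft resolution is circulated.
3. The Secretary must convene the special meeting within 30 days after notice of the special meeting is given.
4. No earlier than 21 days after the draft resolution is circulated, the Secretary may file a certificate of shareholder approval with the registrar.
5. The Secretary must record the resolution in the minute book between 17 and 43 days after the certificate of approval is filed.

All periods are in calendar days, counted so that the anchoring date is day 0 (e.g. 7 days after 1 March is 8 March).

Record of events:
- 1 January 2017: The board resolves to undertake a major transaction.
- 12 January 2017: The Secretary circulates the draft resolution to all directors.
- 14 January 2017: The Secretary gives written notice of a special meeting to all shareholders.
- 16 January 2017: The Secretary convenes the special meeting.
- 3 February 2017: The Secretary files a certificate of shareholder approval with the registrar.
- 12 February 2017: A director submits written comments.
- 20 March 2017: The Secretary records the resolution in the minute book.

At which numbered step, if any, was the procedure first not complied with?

Step 5

Step 1: 20 days after 1 January 2017 (when the board resolution is passed) is 21 January 2017; completed 12 January 2017, before the deadline.
Step 2: 39 days after 12 January 2017 (when the draft resolution is circulated) is 20 February 2017; done 14 January 2017 — timely.
Step 3: 30 days after 14 January 2017 (when notice of the special meeting is given) is 13 February 2017; completed 16 January 2017, before the deadline.
Step 4: the earliest permitted date is 21 days after 12 January 2017 (when the draft resolution is circulated), i.e. 2 February 2017; done 3 February 2017 — permitted.
Step 5: the window is 17–43 days after 3 February 2017 (when the certificate of approval is filed), so 20 February 2017 through 18 March 2017; 20 March 2017 is 2 days past the end of the window.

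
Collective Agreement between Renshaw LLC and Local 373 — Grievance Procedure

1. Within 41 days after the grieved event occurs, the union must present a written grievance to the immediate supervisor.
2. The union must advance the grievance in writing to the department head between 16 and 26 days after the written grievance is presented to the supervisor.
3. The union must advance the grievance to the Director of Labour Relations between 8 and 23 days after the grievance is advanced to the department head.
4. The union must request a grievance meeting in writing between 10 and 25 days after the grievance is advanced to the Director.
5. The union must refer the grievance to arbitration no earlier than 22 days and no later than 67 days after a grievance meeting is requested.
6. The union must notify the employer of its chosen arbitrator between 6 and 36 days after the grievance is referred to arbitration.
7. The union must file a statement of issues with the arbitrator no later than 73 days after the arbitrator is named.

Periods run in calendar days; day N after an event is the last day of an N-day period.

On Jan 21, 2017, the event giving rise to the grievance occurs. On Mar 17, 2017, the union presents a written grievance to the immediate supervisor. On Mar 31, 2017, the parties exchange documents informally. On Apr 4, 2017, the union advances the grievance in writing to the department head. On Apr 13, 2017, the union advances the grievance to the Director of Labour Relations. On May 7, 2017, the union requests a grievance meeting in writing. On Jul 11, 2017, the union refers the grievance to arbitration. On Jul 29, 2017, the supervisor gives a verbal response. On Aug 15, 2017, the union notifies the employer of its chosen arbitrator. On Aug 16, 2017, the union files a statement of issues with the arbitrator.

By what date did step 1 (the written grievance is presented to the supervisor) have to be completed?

Mar 3, 2017

Step 1 runs from Jan 21, 2017, when the grieved event occurs. 41 days after Jan 21, 2017 is Mar 3, 2017.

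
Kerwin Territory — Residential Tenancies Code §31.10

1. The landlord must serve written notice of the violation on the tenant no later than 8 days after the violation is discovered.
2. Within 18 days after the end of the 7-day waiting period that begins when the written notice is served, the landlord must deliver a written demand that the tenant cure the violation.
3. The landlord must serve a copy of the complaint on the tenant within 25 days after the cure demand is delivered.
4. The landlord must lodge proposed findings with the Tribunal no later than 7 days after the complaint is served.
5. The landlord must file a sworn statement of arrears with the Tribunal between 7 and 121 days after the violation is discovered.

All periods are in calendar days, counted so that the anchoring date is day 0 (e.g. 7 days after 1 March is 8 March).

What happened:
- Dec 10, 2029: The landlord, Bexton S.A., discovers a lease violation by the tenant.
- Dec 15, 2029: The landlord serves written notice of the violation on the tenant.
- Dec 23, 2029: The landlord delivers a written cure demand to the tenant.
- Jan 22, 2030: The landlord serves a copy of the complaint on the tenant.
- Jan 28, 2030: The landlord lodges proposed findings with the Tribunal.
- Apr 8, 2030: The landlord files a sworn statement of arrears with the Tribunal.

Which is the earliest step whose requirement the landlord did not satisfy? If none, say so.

Step 1 — counting 8 days from Dec 10, 2029 (when the violation is discovered) gives a deadline of Dec 18, 2029; done Dec 15, 2029 — timely.
Step 2 — counting 18 days from Dec 22, 2029 (end of the 7-day waiting period, which began when the written notice is served on Dec 15, 2029) gives a deadline of Jan 9, 2030; Dec 23, 2029 is within that limit.
Step 3 — counting 25 days from Dec 23, 2029 (when the cure demand is delivered) gives a deadline of Jan 17, 2030; done Jan 22, 2030 — 5 days late.

Step 3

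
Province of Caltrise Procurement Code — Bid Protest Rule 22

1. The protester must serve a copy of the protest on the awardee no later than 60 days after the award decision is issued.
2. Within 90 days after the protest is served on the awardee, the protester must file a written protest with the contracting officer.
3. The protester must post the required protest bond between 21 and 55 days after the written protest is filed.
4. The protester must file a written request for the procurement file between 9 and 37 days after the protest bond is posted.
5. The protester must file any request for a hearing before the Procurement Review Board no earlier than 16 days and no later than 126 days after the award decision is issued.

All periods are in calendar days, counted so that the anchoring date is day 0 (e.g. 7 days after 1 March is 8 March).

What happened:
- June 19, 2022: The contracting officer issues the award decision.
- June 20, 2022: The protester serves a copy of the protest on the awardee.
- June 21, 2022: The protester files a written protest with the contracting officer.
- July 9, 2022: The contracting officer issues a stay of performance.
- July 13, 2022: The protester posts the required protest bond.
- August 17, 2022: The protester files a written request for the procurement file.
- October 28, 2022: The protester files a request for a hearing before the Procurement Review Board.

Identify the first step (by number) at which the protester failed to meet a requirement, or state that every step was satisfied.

Step 1 — counting 60 days from June 19, 2022 (when the award decision is issued) gives a deadline of August 18, 2022; done June 20, 2022 — timely.
Step 2 — counting 90 days from June 20, 2022 (when the protest is served on the awardee) gives a deadline of September 18, 2022; done June 21, 2022 — timely.
Step 3 — 21 and 55 days from June 21, 2022 (when the written protest is filed) are July 12, 2022 and August 15, 2022 respectively; done July 13, 2022, which is between those dates.
Step 4 — 9 and 37 days from July 13, 2022 (when the protest bond is posted) are July 22, 2022 and August 19, 2022 respectively; done August 17, 2022, which is between those dates.
Step 5 — 16 and 126 days from June 19, 2022 (when the award decision is issued) are July 5, 2022 and October 23, 2022 respectively; October 28, 2022 is 5 days past the end of the window.
The procedure was therefore not followed at step 5.

Step 5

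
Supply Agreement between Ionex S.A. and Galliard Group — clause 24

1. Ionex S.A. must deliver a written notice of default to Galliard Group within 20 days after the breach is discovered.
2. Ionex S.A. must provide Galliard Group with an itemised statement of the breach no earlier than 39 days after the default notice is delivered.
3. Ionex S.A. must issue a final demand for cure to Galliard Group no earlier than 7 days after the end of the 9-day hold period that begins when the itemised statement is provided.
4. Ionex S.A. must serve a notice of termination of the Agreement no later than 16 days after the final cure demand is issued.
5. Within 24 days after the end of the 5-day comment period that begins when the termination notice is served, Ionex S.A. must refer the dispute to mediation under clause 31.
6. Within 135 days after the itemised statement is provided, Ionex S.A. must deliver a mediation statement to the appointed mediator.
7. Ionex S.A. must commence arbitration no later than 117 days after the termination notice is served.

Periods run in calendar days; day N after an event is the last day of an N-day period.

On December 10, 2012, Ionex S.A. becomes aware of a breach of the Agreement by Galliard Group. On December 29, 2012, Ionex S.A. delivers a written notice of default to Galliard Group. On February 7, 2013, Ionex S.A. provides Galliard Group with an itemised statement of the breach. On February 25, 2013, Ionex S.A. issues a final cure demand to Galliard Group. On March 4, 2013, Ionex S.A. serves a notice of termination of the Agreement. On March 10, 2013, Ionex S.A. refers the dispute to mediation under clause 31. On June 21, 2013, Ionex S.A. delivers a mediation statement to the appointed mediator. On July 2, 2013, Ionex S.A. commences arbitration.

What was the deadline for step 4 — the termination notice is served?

Step 4 runs from February 25, 2013, when the final cure demand is issued. 16 days after February 25, 2013 is March 13, 2013.

March 13, 2013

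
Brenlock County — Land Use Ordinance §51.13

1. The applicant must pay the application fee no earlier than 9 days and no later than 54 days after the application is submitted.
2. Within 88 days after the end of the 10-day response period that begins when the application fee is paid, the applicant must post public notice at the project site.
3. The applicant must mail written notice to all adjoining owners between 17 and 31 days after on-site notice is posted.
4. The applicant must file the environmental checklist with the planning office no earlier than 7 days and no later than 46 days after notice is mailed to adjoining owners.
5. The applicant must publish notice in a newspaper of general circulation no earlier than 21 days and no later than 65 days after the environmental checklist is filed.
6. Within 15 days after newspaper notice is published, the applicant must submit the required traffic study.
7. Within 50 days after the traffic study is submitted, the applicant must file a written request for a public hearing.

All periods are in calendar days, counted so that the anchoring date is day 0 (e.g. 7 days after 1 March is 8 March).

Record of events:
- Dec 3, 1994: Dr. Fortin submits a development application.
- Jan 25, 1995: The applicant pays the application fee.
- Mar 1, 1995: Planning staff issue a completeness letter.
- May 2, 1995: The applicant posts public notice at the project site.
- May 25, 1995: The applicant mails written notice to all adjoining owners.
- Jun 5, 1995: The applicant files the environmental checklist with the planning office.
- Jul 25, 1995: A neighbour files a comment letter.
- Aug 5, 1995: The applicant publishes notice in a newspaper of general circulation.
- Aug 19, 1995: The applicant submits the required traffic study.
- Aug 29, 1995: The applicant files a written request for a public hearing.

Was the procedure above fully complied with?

Yes

Step 1: the window is 9–54 days after Dec 3, 1994 (when the application is submitted), so Dec 12, 1994 through Jan 26, 1995; Jan 25, 1995 falls inside that range.
Step 2: 88 days after Feb 4, 1995 (end of the 10-day response period, which began when the application fee is paid on Jan 25, 1995) is May 3, 1995; May 2, 1995 is within that limit.
Step 3: the window is 17–31 days after May 2, 1995 (when on-site notice is posted), so May 19, 1995 through Jun 2, 1995; May 25, 1995 falls inside that range.
Step 4: the window is 7–46 days after May 25, 1995 (when notice is mailed to adjoining owners), so Jun 1, 1995 through Jul 10, 1995; done Jun 5, 1995 — within the window.
Step 5: the window is 21–65 days after Jun 5, 1995 (when the environmental checklist is filed), so Jun 26, 1995 through Aug 9, 1995; done Aug 5, 1995 — within the window.
Step 6: 15 days after Aug 5, 1995 (when newspaper notice is published) is Aug 20, 1995; completed Aug 19, 1995, before the deadline.
Step 7: 50 days after Aug 19, 1995 (when the traffic study is submitted) is Oct 8, 1995; completed Aug 29, 1995, before the deadline.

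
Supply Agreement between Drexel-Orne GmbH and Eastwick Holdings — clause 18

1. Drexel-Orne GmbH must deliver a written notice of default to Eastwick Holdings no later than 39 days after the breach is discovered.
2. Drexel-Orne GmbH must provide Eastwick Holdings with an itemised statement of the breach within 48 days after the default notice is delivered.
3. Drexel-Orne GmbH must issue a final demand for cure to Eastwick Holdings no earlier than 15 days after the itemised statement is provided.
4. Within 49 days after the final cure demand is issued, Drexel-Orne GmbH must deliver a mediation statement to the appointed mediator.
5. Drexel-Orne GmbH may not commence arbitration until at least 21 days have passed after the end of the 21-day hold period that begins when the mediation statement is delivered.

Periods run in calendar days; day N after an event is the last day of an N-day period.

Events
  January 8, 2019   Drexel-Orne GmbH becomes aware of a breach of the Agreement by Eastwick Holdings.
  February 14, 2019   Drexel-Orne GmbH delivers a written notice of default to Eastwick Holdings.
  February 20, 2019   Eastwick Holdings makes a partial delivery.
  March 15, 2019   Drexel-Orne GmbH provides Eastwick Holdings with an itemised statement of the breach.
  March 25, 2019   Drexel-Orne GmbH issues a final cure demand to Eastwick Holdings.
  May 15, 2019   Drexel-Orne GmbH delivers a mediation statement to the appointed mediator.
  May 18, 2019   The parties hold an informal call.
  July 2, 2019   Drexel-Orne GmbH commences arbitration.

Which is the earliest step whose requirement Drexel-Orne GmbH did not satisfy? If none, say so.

(1) due by January 8, 2019 + 39 days = February 16, 2019; February 14, 2019 is within that limit.
(2) due by February 14, 2019 + 48 days = April 3, 2019; March 15, 2019 is within that limit.
(3) permitted from March 15, 2019 + 15 days = March 30, 2019 onward; March 25, 2019 is 5 days before the earliest permitted date.
The procedure was therefore not followed at step 3.

Step 3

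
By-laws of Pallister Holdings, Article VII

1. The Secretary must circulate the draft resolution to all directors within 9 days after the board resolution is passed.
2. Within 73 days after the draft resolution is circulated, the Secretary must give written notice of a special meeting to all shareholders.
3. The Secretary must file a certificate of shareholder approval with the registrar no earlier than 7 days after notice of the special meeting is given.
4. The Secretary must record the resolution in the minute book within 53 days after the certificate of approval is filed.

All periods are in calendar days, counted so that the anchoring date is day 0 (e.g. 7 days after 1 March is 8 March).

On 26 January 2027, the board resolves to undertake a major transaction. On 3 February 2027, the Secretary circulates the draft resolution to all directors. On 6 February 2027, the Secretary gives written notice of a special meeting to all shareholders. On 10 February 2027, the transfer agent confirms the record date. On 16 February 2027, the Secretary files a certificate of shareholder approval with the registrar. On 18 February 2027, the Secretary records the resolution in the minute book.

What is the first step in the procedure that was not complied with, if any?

(1) due by 26 January 2027 + 9 days = 4 February 2027; 3 February 2027 is within that limit.
(2) due by 3 February 2027 + 73 days = 17 April 2027; completed 6 February 2027, before the deadline.
(3) permitted from 6 February 2027 + 7 days = 13 February 2027 onward; done 16 February 2027 — permitted.
(4) due by 16 February 2027 + 53 days = 10 April 2027; 18 February 2027 is within that limit.

None — every step was satisfied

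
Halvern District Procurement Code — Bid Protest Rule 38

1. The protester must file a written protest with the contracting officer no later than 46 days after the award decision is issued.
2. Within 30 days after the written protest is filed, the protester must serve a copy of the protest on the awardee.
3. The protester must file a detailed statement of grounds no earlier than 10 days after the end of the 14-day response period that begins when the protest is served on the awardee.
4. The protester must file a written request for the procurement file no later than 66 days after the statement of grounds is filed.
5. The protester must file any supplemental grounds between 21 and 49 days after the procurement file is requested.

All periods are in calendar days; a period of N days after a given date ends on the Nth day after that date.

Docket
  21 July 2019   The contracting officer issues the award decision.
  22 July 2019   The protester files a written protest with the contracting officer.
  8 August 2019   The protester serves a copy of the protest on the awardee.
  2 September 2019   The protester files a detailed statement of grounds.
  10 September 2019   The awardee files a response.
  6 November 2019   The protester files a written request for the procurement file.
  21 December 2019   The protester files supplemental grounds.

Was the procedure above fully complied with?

Step 1 — counting 46 days from 21 July 2019 (when the award decision is issued) gives a deadline of 5 September 2019; completed 22 July 2019, before the deadline.
Step 2 — counting 30 days from 22 July 2019 (when the written protest is filed) gives a deadline of 21 August 2019; completed 8 August 2019, before the deadline.
Step 3 — must wait 10 days from 22 August 2019 (end of the 14-day response period, which began when the protest is served on the awardee on 8 August 2019), so not before 1 September 2019; done 2 September 2019 — permitted.
Step 4 — counting 66 days from 2 September 2019 (when the statement of grounds is filed) gives a deadline of 7 November 2019; done 6 November 2019 — timely.
Step 5 — 21 and 49 days from 6 November 2019 (when the procurement file is requested) are 27 November 2019 and 25 December 2019 respectively; done 21 December 2019, which is between those dates.

Yes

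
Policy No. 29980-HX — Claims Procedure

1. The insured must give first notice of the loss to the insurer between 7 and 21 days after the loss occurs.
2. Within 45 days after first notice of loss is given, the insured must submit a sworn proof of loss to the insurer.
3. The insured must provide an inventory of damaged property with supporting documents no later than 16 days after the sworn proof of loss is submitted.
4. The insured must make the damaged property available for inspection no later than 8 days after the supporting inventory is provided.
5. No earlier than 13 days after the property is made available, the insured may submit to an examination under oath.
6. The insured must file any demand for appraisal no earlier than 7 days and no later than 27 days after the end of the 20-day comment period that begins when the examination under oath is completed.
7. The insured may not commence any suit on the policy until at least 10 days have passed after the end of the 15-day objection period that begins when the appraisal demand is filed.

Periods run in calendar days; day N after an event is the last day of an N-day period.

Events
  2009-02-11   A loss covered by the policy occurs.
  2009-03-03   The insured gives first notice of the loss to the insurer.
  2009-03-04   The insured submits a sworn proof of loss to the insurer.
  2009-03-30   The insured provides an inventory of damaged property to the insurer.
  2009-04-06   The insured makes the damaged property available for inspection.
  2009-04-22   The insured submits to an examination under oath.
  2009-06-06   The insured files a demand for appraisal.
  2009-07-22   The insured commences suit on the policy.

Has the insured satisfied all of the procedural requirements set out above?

Step 1 — 7 and 21 days from 2009-02-11 (when the loss occurs) are 2009-02-18 and 2009-03-04 respectively; done 2009-03-03 — within the window.
Step 2 — counting 45 days from 2009-03-03 (when first notice of loss is given) gives a deadline of 2009-04-17; completed 2009-03-04, before the deadline.
Step 3 — counting 16 days from 2009-03-04 (when the sworn proof of loss is submitted) gives a deadline of 2009-03-20; not done until 2009-03-30, 10 days after the deadline.
The procedure was therefore not followed at step 3.

No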